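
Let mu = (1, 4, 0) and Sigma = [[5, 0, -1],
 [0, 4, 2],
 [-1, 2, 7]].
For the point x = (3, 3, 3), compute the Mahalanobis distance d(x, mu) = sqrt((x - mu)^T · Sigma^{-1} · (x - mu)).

Step 1 — centre the observation: (x - mu) = (2, -1, 3).

Step 2 — invert Sigma (cofactor / det for 3×3, or solve directly):
  Sigma^{-1} = [[0.2069, -0.0172, 0.0345],
 [-0.0172, 0.2931, -0.0862],
 [0.0345, -0.0862, 0.1724]].

Step 3 — form the quadratic (x - mu)^T · Sigma^{-1} · (x - mu):
  Sigma^{-1} · (x - mu) = (0.5345, -0.5862, 0.6724).
  (x - mu)^T · [Sigma^{-1} · (x - mu)] = (2)·(0.5345) + (-1)·(-0.5862) + (3)·(0.6724) = 3.6724.

Step 4 — take square root: d = √(3.6724) ≈ 1.9164.

d(x, mu) = √(3.6724) ≈ 1.9164


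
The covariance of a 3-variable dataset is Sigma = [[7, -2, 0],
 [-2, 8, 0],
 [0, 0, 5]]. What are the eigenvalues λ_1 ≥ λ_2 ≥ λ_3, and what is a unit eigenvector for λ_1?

Step 1 — characteristic polynomial p(λ) = det(λI - Sigma) = λ³ - tr·λ² + c_1·λ - det, where tr = trace, c_1 = sum of the principal 2×2 minors, det = det(Sigma):
  tr = 7 + 8 + 5 = 20,
  c_1 = (7·8 - (-2)²) + (7·5 - (0)²) + (8·5 - (0)²) = 52 + 35 + 40 = 127,
  det = 7·(8·5 - (0)²) - (-2)·((-2)·5 - (0)·(0)) + (0)·((-2)·(0) - 8·(0)) = 7·(40) - (-2)·(-10) + (0)·(0) = 260.
  So p(λ) = λ³ - 20λ² + 127λ - 260.
Step 2 — look for an integer root (rational root theorem: any rational root is an integer divisor of 260). Testing λ = 5:
  p(5) = 125 - 500 + 635 - 260 = 0  ✓
  Dividing out (λ - 5): p(λ) = (λ - 5)(λ² - 15λ + 52).
Step 3 — remaining eigenvalues from the quadratic λ² - 15λ + 52 = 0:
  Δ = 15² - 4·52 = 225 - 208 = 17,  λ = (15 ± √17)/2 = (15 ± 4.1231)/2 ≈ 9.5616 or 5.4384.
  Sorted: λ_1 = 9.5616,  λ_2 = 5.4384,  λ_3 = 5  (check: sum = 20 = tr ✓).

Step 4 — unit eigenvector for λ_1 ≈ 9.5616: v spans the null space of (Sigma - λ_1 I), whose rows are
  r_1 = (-2.5616, -2, 0),  r_2 = (-2, -1.5616, 0),  r_3 = (0, 0, -4.5616).
  v is orthogonal to every row, so take v ∝ r_1 × r_3 = ((-2)·(-4.5616) - (0)·(0), (0)·(0) - (-2.5616)·(-4.5616), (-2.5616)·(0) - (-2)·(0)) ≈ (9.1231, -11.6847, 0).
  Let u = (9.1231, -11.6847, 0).
  ||u|| = √((9.1231)² + (-11.6847)² + (0)²) = √(219.7623) ≈ 14.8244,  v_1 = u/||u|| ≈ (0.6154, -0.7882, 0) (||v_1|| = 1).

λ_1 = 9.5616,  λ_2 = 5.4384,  λ_3 = 5;  v_1 ≈ (0.6154, -0.7882, 0)


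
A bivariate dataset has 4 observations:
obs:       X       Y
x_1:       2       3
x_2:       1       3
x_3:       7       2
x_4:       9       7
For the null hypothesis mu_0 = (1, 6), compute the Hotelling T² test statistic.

Step 1 — sample mean vector:
  mean(X) = (2 + 1 + 7 + 9) / 4 = 19/4 = 4.75
  mean(Y) = (3 + 3 + 2 + 7) / 4 = 15/4 = 3.75
  x̄ = (4.75, 3.75),  deviation x̄ - mu_0 = (4.75, 3.75) - (1, 6) = (3.75, -2.25).

Step 2 — sample covariance matrix, S[i,j] = (1/(n-1)) · Σ_k (x_{k,i} - mean_i) · (x_{k,j} - mean_j), divisor n-1 = 3:
  S[X,X] = ((-2.75)·(-2.75) + (-3.75)·(-3.75) + (2.25)·(2.25) + (4.25)·(4.25)) / 3 = 44.75/3 = 14.9167
  S[X,Y] = ((-2.75)·(-0.75) + (-3.75)·(-0.75) + (2.25)·(-1.75) + (4.25)·(3.25)) / 3 = 14.75/3 = 4.9167
  S[Y,Y] = ((-0.75)·(-0.75) + (-0.75)·(-0.75) + (-1.75)·(-1.75) + (3.25)·(3.25)) / 3 = 14.75/3 = 4.9167
  S = [[14.9167, 4.9167],
 [4.9167, 4.9167]].

Step 3 — invert S. det(S) = 14.9167·4.9167 - (4.9167)² = 49.1667.
  S^{-1} = (1/det) · [[d, -b], [-b, a]] = [[0.1, -0.1],
 [-0.1, 0.3034]].

Step 4 — quadratic form (x̄ - mu_0)^T · S^{-1} · (x̄ - mu_0):
  S^{-1} · (x̄ - mu_0) = (0.6, -1.0576),
  (x̄ - mu_0)^T · [...] = (3.75)·(0.6) + (-2.25)·(-1.0576) = 4.6297.

Step 5 — scale by n: T² = 4 · 4.6297 = 18.5186.

T² ≈ 18.5186


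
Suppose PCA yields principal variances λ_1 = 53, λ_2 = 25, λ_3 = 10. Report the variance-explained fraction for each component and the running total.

Step 1 — total variance = trace(Sigma) = Σ λ_i = 53 + 25 + 10 = 88.

Step 2 — fraction explained by component i = λ_i / Σ λ:
  PC1: 53/88 = 0.6023
  PC2: 25/88 = 0.2841
  PC3: 10/88 = 0.1136

Step 3 — cumulative fraction after k components = (λ_1 + ... + λ_k) / Σ λ:
  k = 1: 53/88 = 0.6023
  k = 2: (53 + 25)/88 = 78/88 = 0.8864
  k = 3: (53 + 25 + 10)/88 = 88/88 = 1

Summary (fraction, with percent):

explained: PC1 0.6023 (60.23%), PC2 0.2841 (28.41%), PC3 0.1136 (11.36%);  cumulative: 0.6023, 0.8864, 1


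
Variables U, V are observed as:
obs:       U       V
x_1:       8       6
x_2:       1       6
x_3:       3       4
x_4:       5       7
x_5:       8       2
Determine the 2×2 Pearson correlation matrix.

Step 1 — column means:
  mean(U) = (8 + 1 + 3 + 5 + 8) / 5 = 25/5 = 5
  mean(V) = (6 + 6 + 4 + 7 + 2) / 5 = 25/5 = 5

Step 2 — sample variances and covariances s[i,j] = (1/(n-1)) · Σ_k (x_{k,i} - mean_i) · (x_{k,j} - mean_j), with n-1 = 4:
  s[U,U] = ((3)·(3) + (-4)·(-4) + (-2)·(-2) + (0)·(0) + (3)·(3)) / 4 = 38/4 = 9.5
  s[U,V] = ((3)·(1) + (-4)·(1) + (-2)·(-1) + (0)·(2) + (3)·(-3)) / 4 = -8/4 = -2
  s[V,V] = ((1)·(1) + (1)·(1) + (-1)·(-1) + (2)·(2) + (-3)·(-3)) / 4 = 16/4 = 4
  Sample standard deviations s_i = √(s[i,i]):
  s(U) = √(9.5) = 3.0822
  s(V) = √(4) = 2

Step 3 — r_{ij} = s_{ij} / (s_i · s_j):
  r[U,U] = 1 (diagonal).
  r[U,V] = -2 / (3.0822 · 2) = -2 / 6.1644 = -0.3244
  r[V,V] = 1 (diagonal).

R is symmetric with unit diagonal. Assembling:

R = [[1, -0.3244],
 [-0.3244, 1]]


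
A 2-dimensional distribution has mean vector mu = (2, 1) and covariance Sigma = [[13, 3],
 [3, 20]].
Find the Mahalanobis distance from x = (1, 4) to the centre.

Step 1 — centre the observation: (x - mu) = (-1, 3).

Step 2 — invert Sigma. det(Sigma) = 13·20 - (3)² = 251.
  Sigma^{-1} = (1/det) · [[d, -b], [-b, a]] = [[0.0797, -0.012],
 [-0.012, 0.0518]].

Step 3 — form the quadratic (x - mu)^T · Sigma^{-1} · (x - mu):
  Sigma^{-1} · (x - mu) = (-0.1155, 0.1673).
  (x - mu)^T · [Sigma^{-1} · (x - mu)] = (-1)·(-0.1155) + (3)·(0.1673) = 0.6175.

Step 4 — take square root: d = √(0.6175) ≈ 0.7858.

d(x, mu) = √(0.6175) ≈ 0.7858


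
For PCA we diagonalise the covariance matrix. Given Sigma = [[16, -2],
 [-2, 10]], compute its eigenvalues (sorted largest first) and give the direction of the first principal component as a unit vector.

Step 1 — characteristic polynomial of 2×2 Sigma:
  det(Sigma - λI) = λ² - trace · λ + det = 0.
  trace = 16 + 10 = 26, det = 16·10 - (-2)² = 156.
Step 2 — discriminant:
  Δ = trace² - 4·det = 676 - 624 = 52.
Step 3 — eigenvalues:
  λ = (trace ± √Δ)/2 = (26 ± 7.2111)/2,
  λ_1 = 16.6056,  λ_2 = 9.3944.

Step 4 — unit eigenvector for λ_1: solve (Sigma - λ_1 I)v = 0. First row:
  (16 - 16.6056)·v_x + (-2)·v_y = 0, i.e. (-0.6056)·v_x + (-2)·v_y = 0,
  so v ∝ (b, λ_1 - a) = (-2, 0.6056); multiply by -1 so the first entry is positive: u = (2, -0.6056).
  ||u|| = √((2)² + (-0.6056)²) = √(4.3667) ≈ 2.0897,
  v_1 = u/||u|| ≈ (0.9571, -0.2898) (||v_1|| = 1).

λ_1 = 16.6056,  λ_2 = 9.3944;  v_1 ≈ (0.9571, -0.2898)


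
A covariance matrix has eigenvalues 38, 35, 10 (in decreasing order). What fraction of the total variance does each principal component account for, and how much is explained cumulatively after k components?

Step 1 — total variance = trace(Sigma) = Σ λ_i = 38 + 35 + 10 = 83.

Step 2 — fraction explained by component i = λ_i / Σ λ:
  PC1: 38/83 = 0.4578
  PC2: 35/83 = 0.4217
  PC3: 10/83 = 0.1205

Step 3 — cumulative fraction after k components = (λ_1 + ... + λ_k) / Σ λ:
  k = 1: 38/83 = 0.4578
  k = 2: (38 + 35)/83 = 73/83 = 0.8795
  k = 3: (38 + 35 + 10)/83 = 83/83 = 1

Summary (fraction, with percent):

explained: PC1 0.4578 (45.78%), PC2 0.4217 (42.17%), PC3 0.1205 (12.05%);  cumulative: 0.4578, 0.8795, 1


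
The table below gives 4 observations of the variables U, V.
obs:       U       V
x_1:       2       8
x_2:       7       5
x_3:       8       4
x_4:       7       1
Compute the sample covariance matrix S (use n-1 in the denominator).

Step 1 — column means:
  mean(U) = (2 + 7 + 8 + 7) / 4 = 24/4 = 6
  mean(V) = (8 + 5 + 4 + 1) / 4 = 18/4 = 4.5

Step 2 — sample covariance S[i,j] = (1/(n-1)) · Σ_k (x_{k,i} - mean_i) · (x_{k,j} - mean_j), with n-1 = 3.
  S[U,U] = ((-4)·(-4) + (1)·(1) + (2)·(2) + (1)·(1)) / 3 = 22/3 = 7.3333
  S[U,V] = ((-4)·(3.5) + (1)·(0.5) + (2)·(-0.5) + (1)·(-3.5)) / 3 = -18/3 = -6
  S[V,V] = ((3.5)·(3.5) + (0.5)·(0.5) + (-0.5)·(-0.5) + (-3.5)·(-3.5)) / 3 = 25/3 = 8.3333

S is symmetric (S[j,i] = S[i,j]). Assembling:

S = [[7.3333, -6],
 [-6, 8.3333]]


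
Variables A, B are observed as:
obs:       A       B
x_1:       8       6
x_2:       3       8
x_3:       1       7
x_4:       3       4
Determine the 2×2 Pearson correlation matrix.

Step 1 — column means:
  mean(A) = (8 + 3 + 1 + 3) / 4 = 15/4 = 3.75
  mean(B) = (6 + 8 + 7 + 4) / 4 = 25/4 = 6.25

Step 2 — sample variances and covariances s[i,j] = (1/(n-1)) · Σ_k (x_{k,i} - mean_i) · (x_{k,j} - mean_j), with n-1 = 3:
  s[A,A] = ((4.25)·(4.25) + (-0.75)·(-0.75) + (-2.75)·(-2.75) + (-0.75)·(-0.75)) / 3 = 26.75/3 = 8.9167
  s[A,B] = ((4.25)·(-0.25) + (-0.75)·(1.75) + (-2.75)·(0.75) + (-0.75)·(-2.25)) / 3 = -2.75/3 = -0.9167
  s[B,B] = ((-0.25)·(-0.25) + (1.75)·(1.75) + (0.75)·(0.75) + (-2.25)·(-2.25)) / 3 = 8.75/3 = 2.9167
  Sample standard deviations s_i = √(s[i,i]):
  s(A) = √(8.9167) = 2.9861
  s(B) = √(2.9167) = 1.7078

Step 3 — r_{ij} = s_{ij} / (s_i · s_j):
  r[A,A] = 1 (diagonal).
  r[A,B] = -0.9167 / (2.9861 · 1.7078) = -0.9167 / 5.0997 = -0.1797
  r[B,B] = 1 (diagonal).

R is symmetric with unit diagonal. Assembling:

R = [[1, -0.1797],
 [-0.1797, 1]]


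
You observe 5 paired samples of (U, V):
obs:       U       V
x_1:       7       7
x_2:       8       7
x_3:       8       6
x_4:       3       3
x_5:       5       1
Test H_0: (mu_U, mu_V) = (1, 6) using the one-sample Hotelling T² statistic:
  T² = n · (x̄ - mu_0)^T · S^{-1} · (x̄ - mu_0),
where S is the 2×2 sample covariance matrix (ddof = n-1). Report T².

Step 1 — sample mean vector:
  mean(U) = (7 + 8 + 8 + 3 + 5) / 5 = 31/5 = 6.2
  mean(V) = (7 + 7 + 6 + 3 + 1) / 5 = 24/5 = 4.8
  x̄ = (6.2, 4.8),  deviation x̄ - mu_0 = (6.2, 4.8) - (1, 6) = (5.2, -1.2).

Step 2 — sample covariance matrix, S[i,j] = (1/(n-1)) · Σ_k (x_{k,i} - mean_i) · (x_{k,j} - mean_j), divisor n-1 = 4:
  S[U,U] = ((0.8)·(0.8) + (1.8)·(1.8) + (1.8)·(1.8) + (-3.2)·(-3.2) + (-1.2)·(-1.2)) / 4 = 18.8/4 = 4.7
  S[U,V] = ((0.8)·(2.2) + (1.8)·(2.2) + (1.8)·(1.2) + (-3.2)·(-1.8) + (-1.2)·(-3.8)) / 4 = 18.2/4 = 4.55
  S[V,V] = ((2.2)·(2.2) + (2.2)·(2.2) + (1.2)·(1.2) + (-1.8)·(-1.8) + (-3.8)·(-3.8)) / 4 = 28.8/4 = 7.2
  S = [[4.7, 4.55],
 [4.55, 7.2]].

Step 3 — invert S. det(S) = 4.7·7.2 - (4.55)² = 13.1375.
  S^{-1} = (1/det) · [[d, -b], [-b, a]] = [[0.548, -0.3463],
 [-0.3463, 0.3578]].

Step 4 — quadratic form (x̄ - mu_0)^T · S^{-1} · (x̄ - mu_0):
  S^{-1} · (x̄ - mu_0) = (3.2655, -2.2303),
  (x̄ - mu_0)^T · [...] = (5.2)·(3.2655) + (-1.2)·(-2.2303) = 19.6567.

Step 5 — scale by n: T² = 5 · 19.6567 = 98.2835.

T² ≈ 98.2835


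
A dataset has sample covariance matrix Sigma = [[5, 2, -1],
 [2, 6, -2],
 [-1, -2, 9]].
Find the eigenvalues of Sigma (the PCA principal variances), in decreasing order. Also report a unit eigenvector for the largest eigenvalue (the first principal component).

Step 1 — characteristic polynomial p(λ) = det(λI - Sigma) = λ³ - tr·λ² + c_1·λ - det, where tr = trace, c_1 = sum of the principal 2×2 minors, det = det(Sigma):
  tr = 5 + 6 + 9 = 20,
  c_1 = (5·6 - (2)²) + (5·9 - (-1)²) + (6·9 - (-2)²) = 26 + 44 + 50 = 120,
  det = 5·(6·9 - (-2)²) - (2)·((2)·9 - (-2)·(-1)) + (-1)·((2)·(-2) - 6·(-1)) = 5·(50) - (2)·(16) + (-1)·(2) = 216.
  So p(λ) = λ³ - 20λ² + 120λ - 216.
Step 2 — look for an integer root (rational root theorem: any rational root is an integer divisor of 216). Testing λ = 6:
  p(6) = 216 - 720 + 720 - 216 = 0  ✓
  Dividing out (λ - 6): p(λ) = (λ - 6)(λ² - 14λ + 36).
Step 3 — remaining eigenvalues from the quadratic λ² - 14λ + 36 = 0:
  Δ = 14² - 4·36 = 196 - 144 = 52,  λ = (14 ± √52)/2 = (14 ± 7.2111)/2 ≈ 10.6056 or 3.3944.
  Sorted: λ_1 = 10.6056,  λ_2 = 6,  λ_3 = 3.3944  (check: sum = 20 = tr ✓).

Step 4 — unit eigenvector for λ_1 ≈ 10.6056: v spans the null space of (Sigma - λ_1 I), whose rows are
  r_1 = (-5.6056, 2, -1),  r_2 = (2, -4.6056, -2),  r_3 = (-1, -2, -1.6056).
  v is orthogonal to every row, so take v ∝ r_1 × r_2 = ((2)·(-2) - (-1)·(-4.6056), (-1)·(2) - (-5.6056)·(-2), (-5.6056)·(-4.6056) - (2)·(2)) ≈ (-8.6056, -13.2111, 21.8167).
  Rescale (multiply by -1 so the first nonzero entry is positive): u = (8.6056, 13.2111, -21.8167).
  ||u|| = √((8.6056)² + (13.2111)² + (-21.8167)²) = √(724.5551) ≈ 26.9176,  v_1 = u/||u|| ≈ (0.3197, 0.4908, -0.8105) (||v_1|| = 1).

λ_1 = 10.6056,  λ_2 = 6,  λ_3 = 3.3944;  v_1 ≈ (0.3197, 0.4908, -0.8105)


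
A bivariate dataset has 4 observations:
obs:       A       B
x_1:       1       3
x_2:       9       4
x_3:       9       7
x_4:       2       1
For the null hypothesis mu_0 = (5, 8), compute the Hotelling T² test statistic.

Step 1 — sample mean vector:
  mean(A) = (1 + 9 + 9 + 2) / 4 = 21/4 = 5.25
  mean(B) = (3 + 4 + 7 + 1) / 4 = 15/4 = 3.75
  x̄ = (5.25, 3.75),  deviation x̄ - mu_0 = (5.25, 3.75) - (5, 8) = (0.25, -4.25).

Step 2 — sample covariance matrix, S[i,j] = (1/(n-1)) · Σ_k (x_{k,i} - mean_i) · (x_{k,j} - mean_j), divisor n-1 = 3:
  S[A,A] = ((-4.25)·(-4.25) + (3.75)·(3.75) + (3.75)·(3.75) + (-3.25)·(-3.25)) / 3 = 56.75/3 = 18.9167
  S[A,B] = ((-4.25)·(-0.75) + (3.75)·(0.25) + (3.75)·(3.25) + (-3.25)·(-2.75)) / 3 = 25.25/3 = 8.4167
  S[B,B] = ((-0.75)·(-0.75) + (0.25)·(0.25) + (3.25)·(3.25) + (-2.75)·(-2.75)) / 3 = 18.75/3 = 6.25
  S = [[18.9167, 8.4167],
 [8.4167, 6.25]].

Step 3 — invert S. det(S) = 18.9167·6.25 - (8.4167)² = 47.3889.
  S^{-1} = (1/det) · [[d, -b], [-b, a]] = [[0.1319, -0.1776],
 [-0.1776, 0.3992]].

Step 4 — quadratic form (x̄ - mu_0)^T · S^{-1} · (x̄ - mu_0):
  S^{-1} · (x̄ - mu_0) = (0.7878, -1.7409),
  (x̄ - mu_0)^T · [...] = (0.25)·(0.7878) + (-4.25)·(-1.7409) = 7.5958.

Step 5 — scale by n: T² = 4 · 7.5958 = 30.3834.

T² ≈ 30.3834


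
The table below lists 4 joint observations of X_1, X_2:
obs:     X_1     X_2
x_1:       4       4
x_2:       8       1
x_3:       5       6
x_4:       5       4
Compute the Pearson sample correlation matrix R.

Step 1 — column means:
  mean(X_1) = (4 + 8 + 5 + 5) / 4 = 22/4 = 5.5
  mean(X_2) = (4 + 1 + 6 + 4) / 4 = 15/4 = 3.75

Step 2 — sample variances and covariances s[i,j] = (1/(n-1)) · Σ_k (x_{k,i} - mean_i) · (x_{k,j} - mean_j), with n-1 = 3:
  s[X_1,X_1] = ((-1.5)·(-1.5) + (2.5)·(2.5) + (-0.5)·(-0.5) + (-0.5)·(-0.5)) / 3 = 9/3 = 3
  s[X_1,X_2] = ((-1.5)·(0.25) + (2.5)·(-2.75) + (-0.5)·(2.25) + (-0.5)·(0.25)) / 3 = -8.5/3 = -2.8333
  s[X_2,X_2] = ((0.25)·(0.25) + (-2.75)·(-2.75) + (2.25)·(2.25) + (0.25)·(0.25)) / 3 = 12.75/3 = 4.25
  Sample standard deviations s_i = √(s[i,i]):
  s(X_1) = √(3) = 1.7321
  s(X_2) = √(4.25) = 2.0616

Step 3 — r_{ij} = s_{ij} / (s_i · s_j):
  r[X_1,X_1] = 1 (diagonal).
  r[X_1,X_2] = -2.8333 / (1.7321 · 2.0616) = -2.8333 / 3.5707 = -0.7935
  r[X_2,X_2] = 1 (diagonal).

R is symmetric with unit diagonal. Assembling:

R = [[1, -0.7935],
 [-0.7935, 1]]


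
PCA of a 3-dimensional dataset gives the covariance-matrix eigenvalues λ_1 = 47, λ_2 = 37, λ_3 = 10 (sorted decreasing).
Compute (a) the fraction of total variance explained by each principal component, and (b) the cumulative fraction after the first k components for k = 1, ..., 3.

Step 1 — total variance = trace(Sigma) = Σ λ_i = 47 + 37 + 10 = 94.

Step 2 — fraction explained by component i = λ_i / Σ λ:
  PC1: 47/94 = 0.5
  PC2: 37/94 = 0.3936
  PC3: 10/94 = 0.1064

Step 3 — cumulative fraction after k components = (λ_1 + ... + λ_k) / Σ λ:
  k = 1: 47/94 = 0.5
  k = 2: (47 + 37)/94 = 84/94 = 0.8936
  k = 3: (47 + 37 + 10)/94 = 94/94 = 1

Summary (fraction, with percent):

explained: PC1 0.5 (50%), PC2 0.3936 (39.36%), PC3 0.1064 (10.64%);  cumulative: 0.5, 0.8936, 1


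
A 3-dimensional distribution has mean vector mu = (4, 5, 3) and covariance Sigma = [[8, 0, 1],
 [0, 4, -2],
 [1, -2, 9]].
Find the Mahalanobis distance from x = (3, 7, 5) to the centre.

Step 1 — centre the observation: (x - mu) = (-1, 2, 2).

Step 2 — invert Sigma (cofactor / det for 3×3, or solve directly):
  Sigma^{-1} = [[0.127, -0.0079, -0.0159],
 [-0.0079, 0.2817, 0.0635],
 [-0.0159, 0.0635, 0.127]].

Step 3 — form the quadratic (x - mu)^T · Sigma^{-1} · (x - mu):
  Sigma^{-1} · (x - mu) = (-0.1746, 0.6984, 0.3968).
  (x - mu)^T · [Sigma^{-1} · (x - mu)] = (-1)·(-0.1746) + (2)·(0.6984) + (2)·(0.3968) = 2.3651.

Step 4 — take square root: d = √(2.3651) ≈ 1.5379.

d(x, mu) = √(2.3651) ≈ 1.5379


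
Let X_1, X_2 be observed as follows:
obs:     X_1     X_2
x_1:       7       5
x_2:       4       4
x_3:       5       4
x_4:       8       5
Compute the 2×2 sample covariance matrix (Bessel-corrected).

Step 1 — column means:
  mean(X_1) = (7 + 4 + 5 + 8) / 4 = 24/4 = 6
  mean(X_2) = (5 + 4 + 4 + 5) / 4 = 18/4 = 4.5

Step 2 — sample covariance S[i,j] = (1/(n-1)) · Σ_k (x_{k,i} - mean_i) · (x_{k,j} - mean_j), with n-1 = 3.
  S[X_1,X_1] = ((1)·(1) + (-2)·(-2) + (-1)·(-1) + (2)·(2)) / 3 = 10/3 = 3.3333
  S[X_1,X_2] = ((1)·(0.5) + (-2)·(-0.5) + (-1)·(-0.5) + (2)·(0.5)) / 3 = 3/3 = 1
  S[X_2,X_2] = ((0.5)·(0.5) + (-0.5)·(-0.5) + (-0.5)·(-0.5) + (0.5)·(0.5)) / 3 = 1/3 = 0.3333

S is symmetric (S[j,i] = S[i,j]). Assembling:

S = [[3.3333, 1],
 [1, 0.3333]]


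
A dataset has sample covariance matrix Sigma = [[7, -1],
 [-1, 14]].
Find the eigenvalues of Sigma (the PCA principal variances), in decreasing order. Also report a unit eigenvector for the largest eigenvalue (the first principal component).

Step 1 — characteristic polynomial of 2×2 Sigma:
  det(Sigma - λI) = λ² - trace · λ + det = 0.
  trace = 7 + 14 = 21, det = 7·14 - (-1)² = 97.
Step 2 — discriminant:
  Δ = trace² - 4·det = 441 - 388 = 53.
Step 3 — eigenvalues:
  λ = (trace ± √Δ)/2 = (21 ± 7.2801)/2,
  λ_1 = 14.1401,  λ_2 = 6.8599.

Step 4 — unit eigenvector for λ_1: solve (Sigma - λ_1 I)v = 0. First row:
  (7 - 14.1401)·v_x + (-1)·v_y = 0, i.e. (-7.1401)·v_x + (-1)·v_y = 0,
  so v ∝ (b, λ_1 - a) = (-1, 7.1401); multiply by -1 so the first entry is positive: u = (1, -7.1401).
  ||u|| = √((1)² + (-7.1401)²) = √(51.9804) ≈ 7.2097,
  v_1 = u/||u|| ≈ (0.1387, -0.9903) (||v_1|| = 1).

λ_1 = 14.1401,  λ_2 = 6.8599;  v_1 ≈ (0.1387, -0.9903)


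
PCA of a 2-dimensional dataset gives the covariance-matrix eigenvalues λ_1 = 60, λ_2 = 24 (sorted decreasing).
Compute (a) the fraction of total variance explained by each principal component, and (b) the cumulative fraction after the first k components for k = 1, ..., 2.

Step 1 — total variance = trace(Sigma) = Σ λ_i = 60 + 24 = 84.

Step 2 — fraction explained by component i = λ_i / Σ λ:
  PC1: 60/84 = 0.7143
  PC2: 24/84 = 0.2857

Step 3 — cumulative fraction after k components = (λ_1 + ... + λ_k) / Σ λ:
  k = 1: 60/84 = 0.7143
  k = 2: (60 + 24)/84 = 84/84 = 1

Summary (fraction, with percent):

explained: PC1 0.7143 (71.43%), PC2 0.2857 (28.57%);  cumulative: 0.7143, 1


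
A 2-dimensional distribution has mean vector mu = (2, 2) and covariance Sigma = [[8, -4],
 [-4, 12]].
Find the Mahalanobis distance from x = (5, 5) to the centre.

Step 1 — centre the observation: (x - mu) = (3, 3).

Step 2 — invert Sigma. det(Sigma) = 8·12 - (-4)² = 80.
  Sigma^{-1} = (1/det) · [[d, -b], [-b, a]] = [[0.15, 0.05],
 [0.05, 0.1]].

Step 3 — form the quadratic (x - mu)^T · Sigma^{-1} · (x - mu):
  Sigma^{-1} · (x - mu) = (0.6, 0.45).
  (x - mu)^T · [Sigma^{-1} · (x - mu)] = (3)·(0.6) + (3)·(0.45) = 3.15.

Step 4 — take square root: d = √(3.15) ≈ 1.7748.

d(x, mu) = √(3.15) ≈ 1.7748


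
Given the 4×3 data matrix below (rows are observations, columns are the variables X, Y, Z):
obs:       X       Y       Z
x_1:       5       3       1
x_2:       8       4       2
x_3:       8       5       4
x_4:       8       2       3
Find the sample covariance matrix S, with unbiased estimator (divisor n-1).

Step 1 — column means:
  mean(X) = (5 + 8 + 8 + 8) / 4 = 29/4 = 7.25
  mean(Y) = (3 + 4 + 5 + 2) / 4 = 14/4 = 3.5
  mean(Z) = (1 + 2 + 4 + 3) / 4 = 10/4 = 2.5

Step 2 — sample covariance S[i,j] = (1/(n-1)) · Σ_k (x_{k,i} - mean_i) · (x_{k,j} - mean_j), with n-1 = 3.
  S[X,X] = ((-2.25)·(-2.25) + (0.75)·(0.75) + (0.75)·(0.75) + (0.75)·(0.75)) / 3 = 6.75/3 = 2.25
  S[X,Y] = ((-2.25)·(-0.5) + (0.75)·(0.5) + (0.75)·(1.5) + (0.75)·(-1.5)) / 3 = 1.5/3 = 0.5
  S[X,Z] = ((-2.25)·(-1.5) + (0.75)·(-0.5) + (0.75)·(1.5) + (0.75)·(0.5)) / 3 = 4.5/3 = 1.5
  S[Y,Y] = ((-0.5)·(-0.5) + (0.5)·(0.5) + (1.5)·(1.5) + (-1.5)·(-1.5)) / 3 = 5/3 = 1.6667
  S[Y,Z] = ((-0.5)·(-1.5) + (0.5)·(-0.5) + (1.5)·(1.5) + (-1.5)·(0.5)) / 3 = 2/3 = 0.6667
  S[Z,Z] = ((-1.5)·(-1.5) + (-0.5)·(-0.5) + (1.5)·(1.5) + (0.5)·(0.5)) / 3 = 5/3 = 1.6667

S is symmetric (S[j,i] = S[i,j]). Assembling:

S = [[2.25, 0.5, 1.5],
 [0.5, 1.6667, 0.6667],
 [1.5, 0.6667, 1.6667]]


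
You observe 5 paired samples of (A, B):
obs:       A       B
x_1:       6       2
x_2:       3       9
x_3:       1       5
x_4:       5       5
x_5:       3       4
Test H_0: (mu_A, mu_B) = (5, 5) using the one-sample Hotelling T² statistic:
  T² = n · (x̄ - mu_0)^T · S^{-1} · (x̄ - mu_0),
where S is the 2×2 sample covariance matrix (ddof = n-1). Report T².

Step 1 — sample mean vector:
  mean(A) = (6 + 3 + 1 + 5 + 3) / 5 = 18/5 = 3.6
  mean(B) = (2 + 9 + 5 + 5 + 4) / 5 = 25/5 = 5
  x̄ = (3.6, 5),  deviation x̄ - mu_0 = (3.6, 5) - (5, 5) = (-1.4, 0).

Step 2 — sample covariance matrix, S[i,j] = (1/(n-1)) · Σ_k (x_{k,i} - mean_i) · (x_{k,j} - mean_j), divisor n-1 = 4:
  S[A,A] = ((2.4)·(2.4) + (-0.6)·(-0.6) + (-2.6)·(-2.6) + (1.4)·(1.4) + (-0.6)·(-0.6)) / 4 = 15.2/4 = 3.8
  S[A,B] = ((2.4)·(-3) + (-0.6)·(4) + (-2.6)·(0) + (1.4)·(0) + (-0.6)·(-1)) / 4 = -9/4 = -2.25
  S[B,B] = ((-3)·(-3) + (4)·(4) + (0)·(0) + (0)·(0) + (-1)·(-1)) / 4 = 26/4 = 6.5
  S = [[3.8, -2.25],
 [-2.25, 6.5]].

Step 3 — invert S. det(S) = 3.8·6.5 - (-2.25)² = 19.6375.
  S^{-1} = (1/det) · [[d, -b], [-b, a]] = [[0.331, 0.1146],
 [0.1146, 0.1935]].

Step 4 — quadratic form (x̄ - mu_0)^T · S^{-1} · (x̄ - mu_0):
  S^{-1} · (x̄ - mu_0) = (-0.4634, -0.1604),
  (x̄ - mu_0)^T · [...] = (-1.4)·(-0.4634) + (0)·(-0.1604) = 0.6488.

Step 5 — scale by n: T² = 5 · 0.6488 = 3.2438.

T² ≈ 3.2438


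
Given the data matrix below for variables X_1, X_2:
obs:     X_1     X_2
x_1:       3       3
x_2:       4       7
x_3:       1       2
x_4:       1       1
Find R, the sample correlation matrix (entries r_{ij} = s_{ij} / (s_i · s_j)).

Step 1 — column means:
  mean(X_1) = (3 + 4 + 1 + 1) / 4 = 9/4 = 2.25
  mean(X_2) = (3 + 7 + 2 + 1) / 4 = 13/4 = 3.25

Step 2 — sample variances and covariances s[i,j] = (1/(n-1)) · Σ_k (x_{k,i} - mean_i) · (x_{k,j} - mean_j), with n-1 = 3:
  s[X_1,X_1] = ((0.75)·(0.75) + (1.75)·(1.75) + (-1.25)·(-1.25) + (-1.25)·(-1.25)) / 3 = 6.75/3 = 2.25
  s[X_1,X_2] = ((0.75)·(-0.25) + (1.75)·(3.75) + (-1.25)·(-1.25) + (-1.25)·(-2.25)) / 3 = 10.75/3 = 3.5833
  s[X_2,X_2] = ((-0.25)·(-0.25) + (3.75)·(3.75) + (-1.25)·(-1.25) + (-2.25)·(-2.25)) / 3 = 20.75/3 = 6.9167
  Sample standard deviations s_i = √(s[i,i]):
  s(X_1) = √(2.25) = 1.5
  s(X_2) = √(6.9167) = 2.63

Step 3 — r_{ij} = s_{ij} / (s_i · s_j):
  r[X_1,X_1] = 1 (diagonal).
  r[X_1,X_2] = 3.5833 / (1.5 · 2.63) = 3.5833 / 3.9449 = 0.9083
  r[X_2,X_2] = 1 (diagonal).

R is symmetric with unit diagonal. Assembling:

R = [[1, 0.9083],
 [0.9083, 1]]


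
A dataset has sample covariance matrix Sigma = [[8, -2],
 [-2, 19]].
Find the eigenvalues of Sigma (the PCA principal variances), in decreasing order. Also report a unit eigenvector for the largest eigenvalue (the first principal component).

Step 1 — characteristic polynomial of 2×2 Sigma:
  det(Sigma - λI) = λ² - trace · λ + det = 0.
  trace = 8 + 19 = 27, det = 8·19 - (-2)² = 148.
Step 2 — discriminant:
  Δ = trace² - 4·det = 729 - 592 = 137.
Step 3 — eigenvalues:
  λ = (trace ± √Δ)/2 = (27 ± 11.7047)/2,
  λ_1 = 19.3523,  λ_2 = 7.6477.

Step 4 — unit eigenvector for λ_1: solve (Sigma - λ_1 I)v = 0. First row:
  (8 - 19.3523)·v_x + (-2)·v_y = 0, i.e. (-11.3523)·v_x + (-2)·v_y = 0,
  so v ∝ (b, λ_1 - a) = (-2, 11.3523); multiply by -1 so the first entry is positive: u = (2, -11.3523).
  ||u|| = √((2)² + (-11.3523)²) = √(132.8758) ≈ 11.5272,
  v_1 = u/||u|| ≈ (0.1735, -0.9848) (||v_1|| = 1).

λ_1 = 19.3523,  λ_2 = 7.6477;  v_1 ≈ (0.1735, -0.9848)


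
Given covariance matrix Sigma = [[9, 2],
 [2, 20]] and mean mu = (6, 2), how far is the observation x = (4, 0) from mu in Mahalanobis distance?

Step 1 — centre the observation: (x - mu) = (-2, -2).

Step 2 — invert Sigma. det(Sigma) = 9·20 - (2)² = 176.
  Sigma^{-1} = (1/det) · [[d, -b], [-b, a]] = [[0.1136, -0.0114],
 [-0.0114, 0.0511]].

Step 3 — form the quadratic (x - mu)^T · Sigma^{-1} · (x - mu):
  Sigma^{-1} · (x - mu) = (-0.2045, -0.0795).
  (x - mu)^T · [Sigma^{-1} · (x - mu)] = (-2)·(-0.2045) + (-2)·(-0.0795) = 0.5682.

Step 4 — take square root: d = √(0.5682) ≈ 0.7538.

d(x, mu) = √(0.5682) ≈ 0.7538


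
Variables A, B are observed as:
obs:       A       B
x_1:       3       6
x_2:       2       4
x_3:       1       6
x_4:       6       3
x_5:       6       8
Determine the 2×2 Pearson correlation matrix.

Step 1 — column means:
  mean(A) = (3 + 2 + 1 + 6 + 6) / 5 = 18/5 = 3.6
  mean(B) = (6 + 4 + 6 + 3 + 8) / 5 = 27/5 = 5.4

Step 2 — sample variances and covariances s[i,j] = (1/(n-1)) · Σ_k (x_{k,i} - mean_i) · (x_{k,j} - mean_j), with n-1 = 4:
  s[A,A] = ((-0.6)·(-0.6) + (-1.6)·(-1.6) + (-2.6)·(-2.6) + (2.4)·(2.4) + (2.4)·(2.4)) / 4 = 21.2/4 = 5.3
  s[A,B] = ((-0.6)·(0.6) + (-1.6)·(-1.4) + (-2.6)·(0.6) + (2.4)·(-2.4) + (2.4)·(2.6)) / 4 = 0.8/4 = 0.2
  s[B,B] = ((0.6)·(0.6) + (-1.4)·(-1.4) + (0.6)·(0.6) + (-2.4)·(-2.4) + (2.6)·(2.6)) / 4 = 15.2/4 = 3.8
  Sample standard deviations s_i = √(s[i,i]):
  s(A) = √(5.3) = 2.3022
  s(B) = √(3.8) = 1.9494

Step 3 — r_{ij} = s_{ij} / (s_i · s_j):
  r[A,A] = 1 (diagonal).
  r[A,B] = 0.2 / (2.3022 · 1.9494) = 0.2 / 4.4878 = 0.0446
  r[B,B] = 1 (diagonal).

R is symmetric with unit diagonal. Assembling:

R = [[1, 0.0446],
 [0.0446, 1]]


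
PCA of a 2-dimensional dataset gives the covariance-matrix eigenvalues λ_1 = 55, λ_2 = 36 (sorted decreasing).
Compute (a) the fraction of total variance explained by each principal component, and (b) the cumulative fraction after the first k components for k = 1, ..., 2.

Step 1 — total variance = trace(Sigma) = Σ λ_i = 55 + 36 = 91.

Step 2 — fraction explained by component i = λ_i / Σ λ:
  PC1: 55/91 = 0.6044
  PC2: 36/91 = 0.3956

Step 3 — cumulative fraction after k components = (λ_1 + ... + λ_k) / Σ λ:
  k = 1: 55/91 = 0.6044
  k = 2: (55 + 36)/91 = 91/91 = 1

Summary (fraction, with percent):

explained: PC1 0.6044 (60.44%), PC2 0.3956 (39.56%);  cumulative: 0.6044, 1


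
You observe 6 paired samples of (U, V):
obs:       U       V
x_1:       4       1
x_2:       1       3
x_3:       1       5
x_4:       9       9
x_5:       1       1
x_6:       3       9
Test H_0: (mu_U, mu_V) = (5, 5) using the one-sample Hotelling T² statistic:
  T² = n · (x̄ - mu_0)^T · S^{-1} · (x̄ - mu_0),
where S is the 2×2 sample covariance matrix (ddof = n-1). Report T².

Step 1 — sample mean vector:
  mean(U) = (4 + 1 + 1 + 9 + 1 + 3) / 6 = 19/6 = 3.1667
  mean(V) = (1 + 3 + 5 + 9 + 1 + 9) / 6 = 28/6 = 4.6667
  x̄ = (3.1667, 4.6667),  deviation x̄ - mu_0 = (3.1667, 4.6667) - (5, 5) = (-1.8333, -0.3333).

Step 2 — sample covariance matrix, S[i,j] = (1/(n-1)) · Σ_k (x_{k,i} - mean_i) · (x_{k,j} - mean_j), divisor n-1 = 5:
  S[U,U] = ((0.8333)·(0.8333) + (-2.1667)·(-2.1667) + (-2.1667)·(-2.1667) + (5.8333)·(5.8333) + (-2.1667)·(-2.1667) + (-0.1667)·(-0.1667)) / 5 = 48.8333/5 = 9.7667
  S[U,V] = ((0.8333)·(-3.6667) + (-2.1667)·(-1.6667) + (-2.1667)·(0.3333) + (5.8333)·(4.3333) + (-2.1667)·(-3.6667) + (-0.1667)·(4.3333)) / 5 = 32.3333/5 = 6.4667
  S[V,V] = ((-3.6667)·(-3.6667) + (-1.6667)·(-1.6667) + (0.3333)·(0.3333) + (4.3333)·(4.3333) + (-3.6667)·(-3.6667) + (4.3333)·(4.3333)) / 5 = 67.3333/5 = 13.4667
  S = [[9.7667, 6.4667],
 [6.4667, 13.4667]].

Step 3 — invert S. det(S) = 9.7667·13.4667 - (6.4667)² = 89.7067.
  S^{-1} = (1/det) · [[d, -b], [-b, a]] = [[0.1501, -0.0721],
 [-0.0721, 0.1089]].

Step 4 — quadratic form (x̄ - mu_0)^T · S^{-1} · (x̄ - mu_0):
  S^{-1} · (x̄ - mu_0) = (-0.2512, 0.0959),
  (x̄ - mu_0)^T · [...] = (-1.8333)·(-0.2512) + (-0.3333)·(0.0959) = 0.4286.

Step 5 — scale by n: T² = 6 · 0.4286 = 2.5713.

T² ≈ 2.5713


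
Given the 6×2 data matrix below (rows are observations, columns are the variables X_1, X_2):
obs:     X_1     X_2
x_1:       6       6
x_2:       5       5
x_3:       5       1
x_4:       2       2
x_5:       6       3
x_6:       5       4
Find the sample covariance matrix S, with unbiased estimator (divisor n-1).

Step 1 — column means:
  mean(X_1) = (6 + 5 + 5 + 2 + 6 + 5) / 6 = 29/6 = 4.8333
  mean(X_2) = (6 + 5 + 1 + 2 + 3 + 4) / 6 = 21/6 = 3.5

Step 2 — sample covariance S[i,j] = (1/(n-1)) · Σ_k (x_{k,i} - mean_i) · (x_{k,j} - mean_j), with n-1 = 5.
  S[X_1,X_1] = ((1.1667)·(1.1667) + (0.1667)·(0.1667) + (0.1667)·(0.1667) + (-2.8333)·(-2.8333) + (1.1667)·(1.1667) + (0.1667)·(0.1667)) / 5 = 10.8333/5 = 2.1667
  S[X_1,X_2] = ((1.1667)·(2.5) + (0.1667)·(1.5) + (0.1667)·(-2.5) + (-2.8333)·(-1.5) + (1.1667)·(-0.5) + (0.1667)·(0.5)) / 5 = 6.5/5 = 1.3
  S[X_2,X_2] = ((2.5)·(2.5) + (1.5)·(1.5) + (-2.5)·(-2.5) + (-1.5)·(-1.5) + (-0.5)·(-0.5) + (0.5)·(0.5)) / 5 = 17.5/5 = 3.5

S is symmetric (S[j,i] = S[i,j]). Assembling:

S = [[2.1667, 1.3],
 [1.3, 3.5]]


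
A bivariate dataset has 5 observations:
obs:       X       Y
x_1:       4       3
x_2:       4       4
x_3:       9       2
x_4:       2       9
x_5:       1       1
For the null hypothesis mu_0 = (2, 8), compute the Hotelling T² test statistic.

Step 1 — sample mean vector:
  mean(X) = (4 + 4 + 9 + 2 + 1) / 5 = 20/5 = 4
  mean(Y) = (3 + 4 + 2 + 9 + 1) / 5 = 19/5 = 3.8
  x̄ = (4, 3.8),  deviation x̄ - mu_0 = (4, 3.8) - (2, 8) = (2, -4.2).

Step 2 — sample covariance matrix, S[i,j] = (1/(n-1)) · Σ_k (x_{k,i} - mean_i) · (x_{k,j} - mean_j), divisor n-1 = 4:
  S[X,X] = ((0)·(0) + (0)·(0) + (5)·(5) + (-2)·(-2) + (-3)·(-3)) / 4 = 38/4 = 9.5
  S[X,Y] = ((0)·(-0.8) + (0)·(0.2) + (5)·(-1.8) + (-2)·(5.2) + (-3)·(-2.8)) / 4 = -11/4 = -2.75
  S[Y,Y] = ((-0.8)·(-0.8) + (0.2)·(0.2) + (-1.8)·(-1.8) + (5.2)·(5.2) + (-2.8)·(-2.8)) / 4 = 38.8/4 = 9.7
  S = [[9.5, -2.75],
 [-2.75, 9.7]].

Step 3 — invert S. det(S) = 9.5·9.7 - (-2.75)² = 84.5875.
  S^{-1} = (1/det) · [[d, -b], [-b, a]] = [[0.1147, 0.0325],
 [0.0325, 0.1123]].

Step 4 — quadratic form (x̄ - mu_0)^T · S^{-1} · (x̄ - mu_0):
  S^{-1} · (x̄ - mu_0) = (0.0928, -0.4067),
  (x̄ - mu_0)^T · [...] = (2)·(0.0928) + (-4.2)·(-0.4067) = 1.8937.

Step 5 — scale by n: T² = 5 · 1.8937 = 9.4683.

T² ≈ 9.4683


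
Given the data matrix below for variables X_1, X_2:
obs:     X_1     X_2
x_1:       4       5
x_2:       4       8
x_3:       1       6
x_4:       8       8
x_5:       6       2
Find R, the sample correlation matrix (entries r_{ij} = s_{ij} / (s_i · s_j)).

Step 1 — column means:
  mean(X_1) = (4 + 4 + 1 + 8 + 6) / 5 = 23/5 = 4.6
  mean(X_2) = (5 + 8 + 6 + 8 + 2) / 5 = 29/5 = 5.8

Step 2 — sample variances and covariances s[i,j] = (1/(n-1)) · Σ_k (x_{k,i} - mean_i) · (x_{k,j} - mean_j), with n-1 = 4:
  s[X_1,X_1] = ((-0.6)·(-0.6) + (-0.6)·(-0.6) + (-3.6)·(-3.6) + (3.4)·(3.4) + (1.4)·(1.4)) / 4 = 27.2/4 = 6.8
  s[X_1,X_2] = ((-0.6)·(-0.8) + (-0.6)·(2.2) + (-3.6)·(0.2) + (3.4)·(2.2) + (1.4)·(-3.8)) / 4 = 0.6/4 = 0.15
  s[X_2,X_2] = ((-0.8)·(-0.8) + (2.2)·(2.2) + (0.2)·(0.2) + (2.2)·(2.2) + (-3.8)·(-3.8)) / 4 = 24.8/4 = 6.2
  Sample standard deviations s_i = √(s[i,i]):
  s(X_1) = √(6.8) = 2.6077
  s(X_2) = √(6.2) = 2.49

Step 3 — r_{ij} = s_{ij} / (s_i · s_j):
  r[X_1,X_1] = 1 (diagonal).
  r[X_1,X_2] = 0.15 / (2.6077 · 2.49) = 0.15 / 6.4931 = 0.0231
  r[X_2,X_2] = 1 (diagonal).

R is symmetric with unit diagonal. Assembling:

R = [[1, 0.0231],
 [0.0231, 1]]


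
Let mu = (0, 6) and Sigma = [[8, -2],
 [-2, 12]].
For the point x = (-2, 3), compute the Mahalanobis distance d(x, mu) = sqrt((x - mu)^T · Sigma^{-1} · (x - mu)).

Step 1 — centre the observation: (x - mu) = (-2, -3).

Step 2 — invert Sigma. det(Sigma) = 8·12 - (-2)² = 92.
  Sigma^{-1} = (1/det) · [[d, -b], [-b, a]] = [[0.1304, 0.0217],
 [0.0217, 0.087]].

Step 3 — form the quadratic (x - mu)^T · Sigma^{-1} · (x - mu):
  Sigma^{-1} · (x - mu) = (-0.3261, -0.3043).
  (x - mu)^T · [Sigma^{-1} · (x - mu)] = (-2)·(-0.3261) + (-3)·(-0.3043) = 1.5652.

Step 4 — take square root: d = √(1.5652) ≈ 1.2511.

d(x, mu) = √(1.5652) ≈ 1.2511


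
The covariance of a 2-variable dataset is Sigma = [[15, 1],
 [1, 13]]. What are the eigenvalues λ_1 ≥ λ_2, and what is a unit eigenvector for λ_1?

Step 1 — characteristic polynomial of 2×2 Sigma:
  det(Sigma - λI) = λ² - trace · λ + det = 0.
  trace = 15 + 13 = 28, det = 15·13 - (1)² = 194.
Step 2 — discriminant:
  Δ = trace² - 4·det = 784 - 776 = 8.
Step 3 — eigenvalues:
  λ = (trace ± √Δ)/2 = (28 ± 2.8284)/2,
  λ_1 = 15.4142,  λ_2 = 12.5858.

Step 4 — unit eigenvector for λ_1: solve (Sigma - λ_1 I)v = 0. First row:
  (15 - 15.4142)·v_x + (1)·v_y = 0, i.e. (-0.4142)·v_x + (1)·v_y = 0,
  so v ∝ (b, λ_1 - a) = (1, 0.4142) = u.
  ||u|| = √((1)² + (0.4142)²) = √(1.1716) ≈ 1.0824,
  v_1 = u/||u|| ≈ (0.9239, 0.3827) (||v_1|| = 1).

λ_1 = 15.4142,  λ_2 = 12.5858;  v_1 ≈ (0.9239, 0.3827)


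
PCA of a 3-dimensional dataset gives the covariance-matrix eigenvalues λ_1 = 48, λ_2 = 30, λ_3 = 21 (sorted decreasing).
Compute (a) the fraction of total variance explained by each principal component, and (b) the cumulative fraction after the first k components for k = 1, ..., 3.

Step 1 — total variance = trace(Sigma) = Σ λ_i = 48 + 30 + 21 = 99.

Step 2 — fraction explained by component i = λ_i / Σ λ:
  PC1: 48/99 = 0.4848
  PC2: 30/99 = 0.303
  PC3: 21/99 = 0.2121

Step 3 — cumulative fraction after k components = (λ_1 + ... + λ_k) / Σ λ:
  k = 1: 48/99 = 0.4848
  k = 2: (48 + 30)/99 = 78/99 = 0.7879
  k = 3: (48 + 30 + 21)/99 = 99/99 = 1

Summary (fraction, with percent):

explained: PC1 0.4848 (48.48%), PC2 0.303 (30.3%), PC3 0.2121 (21.21%);  cumulative: 0.4848, 0.7879, 1


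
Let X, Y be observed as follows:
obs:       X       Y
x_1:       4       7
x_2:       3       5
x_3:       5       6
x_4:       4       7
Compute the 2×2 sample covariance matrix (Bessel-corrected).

Step 1 — column means:
  mean(X) = (4 + 3 + 5 + 4) / 4 = 16/4 = 4
  mean(Y) = (7 + 5 + 6 + 7) / 4 = 25/4 = 6.25

Step 2 — sample covariance S[i,j] = (1/(n-1)) · Σ_k (x_{k,i} - mean_i) · (x_{k,j} - mean_j), with n-1 = 3.
  S[X,X] = ((0)·(0) + (-1)·(-1) + (1)·(1) + (0)·(0)) / 3 = 2/3 = 0.6667
  S[X,Y] = ((0)·(0.75) + (-1)·(-1.25) + (1)·(-0.25) + (0)·(0.75)) / 3 = 1/3 = 0.3333
  S[Y,Y] = ((0.75)·(0.75) + (-1.25)·(-1.25) + (-0.25)·(-0.25) + (0.75)·(0.75)) / 3 = 2.75/3 = 0.9167

S is symmetric (S[j,i] = S[i,j]). Assembling:

S = [[0.6667, 0.3333],
 [0.3333, 0.9167]]


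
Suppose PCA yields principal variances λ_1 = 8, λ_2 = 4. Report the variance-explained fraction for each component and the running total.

Step 1 — total variance = trace(Sigma) = Σ λ_i = 8 + 4 = 12.

Step 2 — fraction explained by component i = λ_i / Σ λ:
  PC1: 8/12 = 0.6667
  PC2: 4/12 = 0.3333

Step 3 — cumulative fraction after k components = (λ_1 + ... + λ_k) / Σ λ:
  k = 1: 8/12 = 0.6667
  k = 2: (8 + 4)/12 = 12/12 = 1

Summary (fraction, with percent):

explained: PC1 0.6667 (66.67%), PC2 0.3333 (33.33%);  cumulative: 0.6667, 1


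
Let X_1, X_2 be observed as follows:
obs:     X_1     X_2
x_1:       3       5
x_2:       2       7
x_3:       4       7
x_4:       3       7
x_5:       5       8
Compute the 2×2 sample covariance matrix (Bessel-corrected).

Step 1 — column means:
  mean(X_1) = (3 + 2 + 4 + 3 + 5) / 5 = 17/5 = 3.4
  mean(X_2) = (5 + 7 + 7 + 7 + 8) / 5 = 34/5 = 6.8

Step 2 — sample covariance S[i,j] = (1/(n-1)) · Σ_k (x_{k,i} - mean_i) · (x_{k,j} - mean_j), with n-1 = 4.
  S[X_1,X_1] = ((-0.4)·(-0.4) + (-1.4)·(-1.4) + (0.6)·(0.6) + (-0.4)·(-0.4) + (1.6)·(1.6)) / 4 = 5.2/4 = 1.3
  S[X_1,X_2] = ((-0.4)·(-1.8) + (-1.4)·(0.2) + (0.6)·(0.2) + (-0.4)·(0.2) + (1.6)·(1.2)) / 4 = 2.4/4 = 0.6
  S[X_2,X_2] = ((-1.8)·(-1.8) + (0.2)·(0.2) + (0.2)·(0.2) + (0.2)·(0.2) + (1.2)·(1.2)) / 4 = 4.8/4 = 1.2

S is symmetric (S[j,i] = S[i,j]). Assembling:

S = [[1.3, 0.6],
 [0.6, 1.2]]


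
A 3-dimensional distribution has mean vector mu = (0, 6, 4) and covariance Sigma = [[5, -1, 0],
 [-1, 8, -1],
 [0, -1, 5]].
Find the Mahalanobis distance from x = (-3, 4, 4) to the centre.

Step 1 — centre the observation: (x - mu) = (-3, -2, 0).

Step 2 — invert Sigma (cofactor / det for 3×3, or solve directly):
  Sigma^{-1} = [[0.2053, 0.0263, 0.0053],
 [0.0263, 0.1316, 0.0263],
 [0.0053, 0.0263, 0.2053]].

Step 3 — form the quadratic (x - mu)^T · Sigma^{-1} · (x - mu):
  Sigma^{-1} · (x - mu) = (-0.6684, -0.3421, -0.0684).
  (x - mu)^T · [Sigma^{-1} · (x - mu)] = (-3)·(-0.6684) + (-2)·(-0.3421) + (0)·(-0.0684) = 2.6895.

Step 4 — take square root: d = √(2.6895) ≈ 1.64.

d(x, mu) = √(2.6895) ≈ 1.64


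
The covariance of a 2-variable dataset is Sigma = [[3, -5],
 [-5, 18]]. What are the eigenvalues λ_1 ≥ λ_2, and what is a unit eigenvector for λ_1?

Step 1 — characteristic polynomial of 2×2 Sigma:
  det(Sigma - λI) = λ² - trace · λ + det = 0.
  trace = 3 + 18 = 21, det = 3·18 - (-5)² = 29.
Step 2 — discriminant:
  Δ = trace² - 4·det = 441 - 116 = 325.
Step 3 — eigenvalues:
  λ = (trace ± √Δ)/2 = (21 ± 18.0278)/2,
  λ_1 = 19.5139,  λ_2 = 1.4861.

Step 4 — unit eigenvector for λ_1: solve (Sigma - λ_1 I)v = 0. First row:
  (3 - 19.5139)·v_x + (-5)·v_y = 0, i.e. (-16.5139)·v_x + (-5)·v_y = 0,
  so v ∝ (b, λ_1 - a) = (-5, 16.5139); multiply by -1 so the first entry is positive: u = (5, -16.5139).
  ||u|| = √((5)² + (-16.5139)²) = √(297.7082) ≈ 17.2542,
  v_1 = u/||u|| ≈ (0.2898, -0.9571) (||v_1|| = 1).

λ_1 = 19.5139,  λ_2 = 1.4861;  v_1 ≈ (0.2898, -0.9571)


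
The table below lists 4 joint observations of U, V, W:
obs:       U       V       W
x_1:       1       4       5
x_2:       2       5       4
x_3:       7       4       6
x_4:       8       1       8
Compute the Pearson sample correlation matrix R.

Step 1 — column means:
  mean(U) = (1 + 2 + 7 + 8) / 4 = 18/4 = 4.5
  mean(V) = (4 + 5 + 4 + 1) / 4 = 14/4 = 3.5
  mean(W) = (5 + 4 + 6 + 8) / 4 = 23/4 = 5.75

Step 2 — sample variances and covariances s[i,j] = (1/(n-1)) · Σ_k (x_{k,i} - mean_i) · (x_{k,j} - mean_j), with n-1 = 3:
  s[U,U] = ((-3.5)·(-3.5) + (-2.5)·(-2.5) + (2.5)·(2.5) + (3.5)·(3.5)) / 3 = 37/3 = 12.3333
  s[U,V] = ((-3.5)·(0.5) + (-2.5)·(1.5) + (2.5)·(0.5) + (3.5)·(-2.5)) / 3 = -13/3 = -4.3333
  s[U,W] = ((-3.5)·(-0.75) + (-2.5)·(-1.75) + (2.5)·(0.25) + (3.5)·(2.25)) / 3 = 15.5/3 = 5.1667
  s[V,V] = ((0.5)·(0.5) + (1.5)·(1.5) + (0.5)·(0.5) + (-2.5)·(-2.5)) / 3 = 9/3 = 3
  s[V,W] = ((0.5)·(-0.75) + (1.5)·(-1.75) + (0.5)·(0.25) + (-2.5)·(2.25)) / 3 = -8.5/3 = -2.8333
  s[W,W] = ((-0.75)·(-0.75) + (-1.75)·(-1.75) + (0.25)·(0.25) + (2.25)·(2.25)) / 3 = 8.75/3 = 2.9167
  Sample standard deviations s_i = √(s[i,i]):
  s(U) = √(12.3333) = 3.5119
  s(V) = √(3) = 1.7321
  s(W) = √(2.9167) = 1.7078

Step 3 — r_{ij} = s_{ij} / (s_i · s_j):
  r[U,U] = 1 (diagonal).
  r[U,V] = -4.3333 / (3.5119 · 1.7321) = -4.3333 / 6.0828 = -0.7124
  r[U,W] = 5.1667 / (3.5119 · 1.7078) = 5.1667 / 5.9977 = 0.8614
  r[V,V] = 1 (diagonal).
  r[V,W] = -2.8333 / (1.7321 · 1.7078) = -2.8333 / 2.958 = -0.9578
  r[W,W] = 1 (diagonal).

R is symmetric with unit diagonal. Assembling:

R = [[1, -0.7124, 0.8614],
 [-0.7124, 1, -0.9578],
 [0.8614, -0.9578, 1]]
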